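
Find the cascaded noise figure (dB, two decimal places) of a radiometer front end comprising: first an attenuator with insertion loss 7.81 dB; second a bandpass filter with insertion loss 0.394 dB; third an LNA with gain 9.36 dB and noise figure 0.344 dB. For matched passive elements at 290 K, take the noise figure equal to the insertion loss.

8.55 dB

Convert to linear (a loss of L dB is a gain of −L dB): F_i = 10^(NF_i/10), G_i = 10^(G_i,dB/10)
  Stage 1: F_1 = 10^(7.81/10) = 6.039, G_1 = 10^(−7.81/10) = 0.1656
  Stage 2: F_2 = 10^(0.394/10) = 1.095, G_2 = 10^(−0.394/10) = 0.9133
  Stage 3: F_3 = 10^(0.344/10) = 1.082, G_3 = 10^(9.36/10) = 8.630
Friis cascade:
  F = 6.039 + (1.095 − 1)/0.1656 + (1.082 − 1)/0.1512 = 7.158
NF = 10 log₁₀(7.158) = 8.55 dB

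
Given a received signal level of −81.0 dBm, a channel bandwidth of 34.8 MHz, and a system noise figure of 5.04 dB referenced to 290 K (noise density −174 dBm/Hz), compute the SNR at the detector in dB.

Noise floor: N = −174 + 10 log₁₀(B) + NF
10 log₁₀(3.48×10⁷) = 75.42 dB
N = −174 + 75.42 + 5.04 = −93.54 dBm
SNR = P_sig − N = −81.0 − (−93.54) = 12.54 dB → 12.5 dB

12.5 dB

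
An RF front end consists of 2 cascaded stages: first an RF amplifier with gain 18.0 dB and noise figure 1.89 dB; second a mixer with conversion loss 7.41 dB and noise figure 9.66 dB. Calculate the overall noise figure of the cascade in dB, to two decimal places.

2.24 dB

Convert to linear (a loss of L dB is a gain of −L dB): F_i = 10^(NF_i/10), G_i = 10^(G_i,dB/10)
  Stage 1: F_1 = 10^(1.89/10) = 1.545, G_1 = 10^(18.0/10) = 63.10
  Stage 2: F_2 = 10^(9.66/10) = 9.247, G_2 = 10^(−7.41/10) = 0.1816
Friis cascade:
  F = 1.545 + (9.247 − 1)/63.10 = 1.676
NF = 10 log₁₀(1.676) = 2.24 dB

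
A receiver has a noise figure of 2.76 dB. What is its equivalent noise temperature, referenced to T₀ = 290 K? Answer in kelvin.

258 K

F = 10^(2.76/10) = 1.88799
T_e = (F − 1)·T₀ = (1.88799 − 1) × 290 = 258 K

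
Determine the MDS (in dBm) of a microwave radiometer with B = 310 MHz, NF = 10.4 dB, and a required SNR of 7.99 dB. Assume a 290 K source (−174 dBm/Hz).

Sensitivity = −174 + 10 log₁₀(B) + NF + SNR_min
= −174 + 84.91 + 10.4 + 7.99
= −70.70 dBm → −70.7 dBm

−70.7 dBm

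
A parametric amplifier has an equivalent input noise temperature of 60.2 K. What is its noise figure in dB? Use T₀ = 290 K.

0.819 dB

F = 1 + T_e/T₀ = 1 + 60.2/290 = 1.20759
NF = 10 log₁₀(1.20759) = 0.819 dB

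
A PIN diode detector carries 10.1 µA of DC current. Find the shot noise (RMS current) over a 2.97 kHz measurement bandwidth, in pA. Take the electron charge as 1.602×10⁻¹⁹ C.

I_n = √(2qI·B)
2qI·B = 2 × 1.602×10⁻¹⁹ × 1.01×10⁻⁵ × 2.97×10³ = 9.61×10⁻²¹ A²
I_n = √(9.61×10⁻²¹) = 9.80×10⁻¹¹ A = 98.0 pA

98.0 pA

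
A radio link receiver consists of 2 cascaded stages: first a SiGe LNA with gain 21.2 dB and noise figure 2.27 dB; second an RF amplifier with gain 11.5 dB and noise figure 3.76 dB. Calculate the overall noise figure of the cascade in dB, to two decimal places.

Convert to linear (a loss of L dB is a gain of −L dB): F_i = 10^(NF_i/10), G_i = 10^(G_i,dB/10)
  Stage 1: F_1 = 10^(2.27/10) = 1.687, G_1 = 10^(21.2/10) = 131.8
  Stage 2: F_2 = 10^(3.76/10) = 2.377, G_2 = 10^(11.5/10) = 14.13
Friis cascade:
  F = 1.687 + (2.377 − 1)/131.8 = 1.697
NF = 10 log₁₀(1.697) = 2.30 dB

2.30 dB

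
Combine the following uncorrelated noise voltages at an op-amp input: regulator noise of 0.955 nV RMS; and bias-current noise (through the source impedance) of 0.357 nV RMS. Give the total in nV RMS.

1.02 nV

Uncorrelated sources add in power (mean-square): V_tot = √(ΣV_i²)
V_tot = √[(9.55×10⁻¹⁰)² + (3.57×10⁻¹⁰)²] = 1.02×10⁻⁹ V = 1.02 nV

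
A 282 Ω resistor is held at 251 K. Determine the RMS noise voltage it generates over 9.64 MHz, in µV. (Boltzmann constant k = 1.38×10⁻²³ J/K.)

V_n = √(4kTRB)
4kTRB = 4 × 1.38×10⁻²³ × 251 × 2.82×10² × 9.64×10⁶ = 3.77×10⁻¹¹ V²
V_n = √(3.77×10⁻¹¹) = 6.14×10⁻⁶ V = 6.14 µV

6.14 µV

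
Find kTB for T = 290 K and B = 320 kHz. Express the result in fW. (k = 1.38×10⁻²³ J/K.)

1.28 fW

P_n = kTB = 1.38×10⁻²³ × 290 × 3.20×10⁵ = 1.28×10⁻¹⁵ W = 1.28 fW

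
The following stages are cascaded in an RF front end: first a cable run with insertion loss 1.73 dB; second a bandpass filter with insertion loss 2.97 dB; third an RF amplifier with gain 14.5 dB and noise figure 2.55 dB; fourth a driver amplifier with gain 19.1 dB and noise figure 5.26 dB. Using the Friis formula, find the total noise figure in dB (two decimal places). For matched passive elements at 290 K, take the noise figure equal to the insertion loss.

Convert to linear (a loss of L dB is a gain of −L dB): F_i = 10^(NF_i/10), G_i = 10^(G_i,dB/10)
  Stage 1: F_1 = 10^(1.73/10) = 1.489, G_1 = 10^(−1.73/10) = 0.6714
  Stage 2: F_2 = 10^(2.97/10) = 1.982, G_2 = 10^(−2.97/10) = 0.5047
  Stage 3: F_3 = 10^(2.55/10) = 1.799, G_3 = 10^(14.5/10) = 28.18
  Stage 4: F_4 = 10^(5.26/10) = 3.357, G_4 = 10^(19.1/10) = 81.28
Friis cascade:
  F = 1.489 + (1.982 − 1)/0.6714 + (1.799 − 1)/0.3388 + (3.357 − 1)/9.550 = 5.556
NF = 10 log₁₀(5.556) = 7.45 dB

7.45 dB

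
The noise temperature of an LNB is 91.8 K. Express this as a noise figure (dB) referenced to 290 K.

F = 1 + T_e/T₀ = 1 + 91.8/290 = 1.31655
NF = 10 log₁₀(1.31655) = 1.19 dB

1.19 dB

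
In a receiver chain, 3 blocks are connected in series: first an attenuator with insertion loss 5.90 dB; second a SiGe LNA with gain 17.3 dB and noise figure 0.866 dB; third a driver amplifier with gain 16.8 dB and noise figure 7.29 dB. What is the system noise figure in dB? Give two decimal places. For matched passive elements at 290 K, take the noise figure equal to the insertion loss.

Convert to linear (a loss of L dB is a gain of −L dB): F_i = 10^(NF_i/10), G_i = 10^(G_i,dB/10)
  Stage 1: F_1 = 10^(5.90/10) = 3.890, G_1 = 10^(−5.90/10) = 0.2570
  Stage 2: F_2 = 10^(0.866/10) = 1.221, G_2 = 10^(17.3/10) = 53.70
  Stage 3: F_3 = 10^(7.29/10) = 5.358, G_3 = 10^(16.8/10) = 47.86
Friis cascade:
  F = 3.890 + (1.221 − 1)/0.2570 + (5.358 − 1)/13.80 = 5.065
NF = 10 log₁₀(5.065) = 7.05 dB

7.05 dB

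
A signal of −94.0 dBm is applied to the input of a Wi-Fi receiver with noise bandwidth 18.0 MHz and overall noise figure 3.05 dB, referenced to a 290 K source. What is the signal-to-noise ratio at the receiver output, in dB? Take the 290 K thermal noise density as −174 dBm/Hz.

4.4 dB

Noise floor: N = −174 + 10 log₁₀(B) + NF
10 log₁₀(1.80×10⁷) = 72.55 dB
N = −174 + 72.55 + 3.05 = −98.40 dBm
SNR = P_sig − N = −94.0 − (−98.40) = 4.40 dB → 4.4 dB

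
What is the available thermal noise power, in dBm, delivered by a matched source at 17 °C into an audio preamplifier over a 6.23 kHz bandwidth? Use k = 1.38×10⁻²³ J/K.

T = 17 °C + 273.15 = 290.15 K
P_n = kTB = 1.38×10⁻²³ × 290.15 × 6.23×10³ = 2.49×10⁻¹⁷ W
In dBm: 10 log₁₀(2.49×10⁻¹⁷ / 10⁻³) = −136.0 dBm

−136.0 dBm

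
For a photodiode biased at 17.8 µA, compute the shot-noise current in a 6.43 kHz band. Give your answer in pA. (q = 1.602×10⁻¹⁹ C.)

I_n = √(2qI·B)
2qI·B = 2 × 1.602×10⁻¹⁹ × 1.78×10⁻⁵ × 6.43×10³ = 3.67×10⁻²⁰ A²
I_n = √(3.67×10⁻²⁰) = 1.91×10⁻¹⁰ A = 191 pA

191 pA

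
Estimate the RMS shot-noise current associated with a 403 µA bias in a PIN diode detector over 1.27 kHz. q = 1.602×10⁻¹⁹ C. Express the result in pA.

I_n = √(2qI·B)
2qI·B = 2 × 1.602×10⁻¹⁹ × 4.03×10⁻⁴ × 1.27×10³ = 1.64×10⁻¹⁹ A²
I_n = √(1.64×10⁻¹⁹) = 4.05×10⁻¹⁰ A = 405 pA

405 pA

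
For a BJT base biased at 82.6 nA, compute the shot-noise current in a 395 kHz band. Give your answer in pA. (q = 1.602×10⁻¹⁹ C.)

I_n = √(2qI·B)
2qI·B = 2 × 1.602×10⁻¹⁹ × 8.26×10⁻⁸ × 3.95×10⁵ = 1.05×10⁻²⁰ A²
I_n = √(1.05×10⁻²⁰) = 1.02×10⁻¹⁰ A = 102 pA

102 pA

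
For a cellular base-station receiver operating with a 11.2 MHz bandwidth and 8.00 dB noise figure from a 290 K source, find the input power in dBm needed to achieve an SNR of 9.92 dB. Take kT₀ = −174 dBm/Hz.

−85.6 dBm

Sensitivity = −174 + 10 log₁₀(B) + NF + SNR_min
= −174 + 70.49 + 8.00 + 9.92
= −85.59 dBm → −85.6 dBm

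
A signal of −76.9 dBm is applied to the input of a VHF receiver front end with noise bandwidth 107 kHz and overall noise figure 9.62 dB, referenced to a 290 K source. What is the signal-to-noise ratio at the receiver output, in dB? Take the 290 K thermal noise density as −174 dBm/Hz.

37.2 dB

Noise floor: N = −174 + 10 log₁₀(B) + NF
10 log₁₀(1.07×10⁵) = 50.29 dB
N = −174 + 50.29 + 9.62 = −114.09 dBm
SNR = P_sig − N = −76.9 − (−114.09) = 37.19 dB → 37.2 dB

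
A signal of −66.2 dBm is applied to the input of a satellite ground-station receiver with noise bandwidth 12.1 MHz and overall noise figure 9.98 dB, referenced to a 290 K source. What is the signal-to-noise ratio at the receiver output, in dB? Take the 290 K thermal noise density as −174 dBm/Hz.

27.0 dB

Noise floor: N = −174 + 10 log₁₀(B) + NF
10 log₁₀(1.21×10⁷) = 70.83 dB
N = −174 + 70.83 + 9.98 = −93.19 dBm
SNR = P_sig − N = −66.2 − (−93.19) = 26.99 dB → 27.0 dB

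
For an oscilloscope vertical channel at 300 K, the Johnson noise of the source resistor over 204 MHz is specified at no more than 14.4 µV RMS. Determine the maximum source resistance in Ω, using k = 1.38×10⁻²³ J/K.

Johnson–Nyquist: V_n = √(4kTRB) ⇒ R = V_n² / (4kTB)
4kTB = 4 × 1.38×10⁻²³ × 300 × 2.04×10⁸ = 3.38×10⁻¹²
R = (1.44×10⁻⁵)² / 3.38×10⁻¹² = 6.14×10¹ Ω = 61.4 Ω

61.4 Ω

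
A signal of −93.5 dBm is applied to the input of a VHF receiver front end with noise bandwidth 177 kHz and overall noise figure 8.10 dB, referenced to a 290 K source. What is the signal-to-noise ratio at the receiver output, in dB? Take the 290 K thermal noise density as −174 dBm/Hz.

19.9 dB

Noise floor: N = −174 + 10 log₁₀(B) + NF
10 log₁₀(1.77×10⁵) = 52.48 dB
N = −174 + 52.48 + 8.10 = −113.42 dBm
SNR = P_sig − N = −93.5 − (−113.42) = 19.92 dB → 19.9 dB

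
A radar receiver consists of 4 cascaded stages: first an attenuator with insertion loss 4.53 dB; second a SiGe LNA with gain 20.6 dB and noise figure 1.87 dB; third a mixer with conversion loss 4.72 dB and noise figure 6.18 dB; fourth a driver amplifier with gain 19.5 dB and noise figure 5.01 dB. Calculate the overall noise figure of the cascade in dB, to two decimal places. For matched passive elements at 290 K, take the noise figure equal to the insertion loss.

Convert to linear (a loss of L dB is a gain of −L dB): F_i = 10^(NF_i/10), G_i = 10^(G_i,dB/10)
  Stage 1: F_1 = 10^(4.53/10) = 2.838, G_1 = 10^(−4.53/10) = 0.3524
  Stage 2: F_2 = 10^(1.87/10) = 1.538, G_2 = 10^(20.6/10) = 114.8
  Stage 3: F_3 = 10^(6.18/10) = 4.150, G_3 = 10^(−4.72/10) = 0.3373
  Stage 4: F_4 = 10^(5.01/10) = 3.170, G_4 = 10^(19.5/10) = 89.13
Friis cascade:
  F = 2.838 + (1.538 − 1)/0.3524 + (4.150 − 1)/40.46 + (3.170 − 1)/13.65 = 4.602
NF = 10 log₁₀(4.602) = 6.63 dB

6.63 dB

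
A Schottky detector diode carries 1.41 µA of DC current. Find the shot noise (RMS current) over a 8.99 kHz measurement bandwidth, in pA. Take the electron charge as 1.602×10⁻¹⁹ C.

63.7 pA

I_n = √(2qI·B)
2qI·B = 2 × 1.602×10⁻¹⁹ × 1.41×10⁻⁶ × 8.99×10³ = 4.06×10⁻²¹ A²
I_n = √(4.06×10⁻²¹) = 6.37×10⁻¹¹ A = 63.7 pA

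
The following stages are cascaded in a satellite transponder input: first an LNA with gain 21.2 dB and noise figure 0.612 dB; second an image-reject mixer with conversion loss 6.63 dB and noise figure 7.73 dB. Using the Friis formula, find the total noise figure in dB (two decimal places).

0.75 dB

Convert to linear (a loss of L dB is a gain of −L dB): F_i = 10^(NF_i/10), G_i = 10^(G_i,dB/10)
  Stage 1: F_1 = 10^(0.612/10) = 1.151, G_1 = 10^(21.2/10) = 131.8
  Stage 2: F_2 = 10^(7.73/10) = 5.929, G_2 = 10^(−6.63/10) = 0.2173
Friis cascade:
  F = 1.151 + (5.929 − 1)/131.8 = 1.189
NF = 10 log₁₀(1.189) = 0.75 dB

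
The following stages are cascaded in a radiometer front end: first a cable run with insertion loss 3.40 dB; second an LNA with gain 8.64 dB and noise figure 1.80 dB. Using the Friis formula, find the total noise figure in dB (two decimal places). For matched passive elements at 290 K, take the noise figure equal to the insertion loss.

5.20 dB

Convert to linear (a loss of L dB is a gain of −L dB): F_i = 10^(NF_i/10), G_i = 10^(G_i,dB/10)
  Stage 1: F_1 = 10^(3.40/10) = 2.188, G_1 = 10^(−3.40/10) = 0.4571
  Stage 2: F_2 = 10^(1.80/10) = 1.514, G_2 = 10^(8.64/10) = 7.311
Friis cascade:
  F = 2.188 + (1.514 − 1)/0.4571 = 3.311
NF = 10 log₁₀(3.311) = 5.20 dB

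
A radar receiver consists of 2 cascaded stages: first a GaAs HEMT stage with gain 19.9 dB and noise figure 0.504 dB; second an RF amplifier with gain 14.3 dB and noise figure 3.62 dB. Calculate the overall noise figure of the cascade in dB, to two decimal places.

0.56 dB

Convert to linear (a loss of L dB is a gain of −L dB): F_i = 10^(NF_i/10), G_i = 10^(G_i,dB/10)
  Stage 1: F_1 = 10^(0.504/10) = 1.123, G_1 = 10^(19.9/10) = 97.72
  Stage 2: F_2 = 10^(3.62/10) = 2.301, G_2 = 10^(14.3/10) = 26.92
Friis cascade:
  F = 1.123 + (2.301 − 1)/97.72 = 1.136
NF = 10 log₁₀(1.136) = 0.56 dB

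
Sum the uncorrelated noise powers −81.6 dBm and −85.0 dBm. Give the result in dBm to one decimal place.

Convert to linear, add, convert back:
P₁ = 6.92×10⁻¹² W, P₂ = 3.16×10⁻¹² W
P_tot = 1.01×10⁻¹¹ W → 10 log₁₀(P_tot / 10⁻³) = −80.0 dBm

−80.0 dBm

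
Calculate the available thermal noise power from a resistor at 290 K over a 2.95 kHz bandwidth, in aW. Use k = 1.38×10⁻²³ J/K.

P_n = kTB = 1.38×10⁻²³ × 290 × 2.95×10³ = 1.18×10⁻¹⁷ W = 11.8 aW

11.8 aW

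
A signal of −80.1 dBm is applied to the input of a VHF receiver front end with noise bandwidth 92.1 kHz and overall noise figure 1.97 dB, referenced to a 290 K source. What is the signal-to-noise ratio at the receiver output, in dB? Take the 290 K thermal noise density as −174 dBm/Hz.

Noise floor: N = −174 + 10 log₁₀(B) + NF
10 log₁₀(9.21×10⁴) = 49.64 dB
N = −174 + 49.64 + 1.97 = −122.39 dBm
SNR = P_sig − N = −80.1 − (−122.39) = 42.29 dB → 42.3 dB

42.3 dB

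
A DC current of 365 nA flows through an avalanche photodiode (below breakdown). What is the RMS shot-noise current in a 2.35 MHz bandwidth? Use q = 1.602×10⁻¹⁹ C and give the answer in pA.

524 pA

I_n = √(2qI·B)
2qI·B = 2 × 1.602×10⁻¹⁹ × 3.65×10⁻⁷ × 2.35×10⁶ = 2.75×10⁻¹⁹ A²
I_n = √(2.75×10⁻¹⁹) = 5.24×10⁻¹⁰ A = 524 pA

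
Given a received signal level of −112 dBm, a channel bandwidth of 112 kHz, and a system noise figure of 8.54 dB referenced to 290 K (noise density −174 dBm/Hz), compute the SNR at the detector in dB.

3.0 dB

Noise floor: N = −174 + 10 log₁₀(B) + NF
10 log₁₀(1.12×10⁵) = 50.49 dB
N = −174 + 50.49 + 8.54 = −114.97 dBm
SNR = P_sig − N = −112 − (−114.97) = 2.97 dB → 3.0 dB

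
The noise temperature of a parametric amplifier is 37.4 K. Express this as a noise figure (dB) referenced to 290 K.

F = 1 + T_e/T₀ = 1 + 37.4/290 = 1.12897
NF = 10 log₁₀(1.12897) = 0.527 dB

0.527 dB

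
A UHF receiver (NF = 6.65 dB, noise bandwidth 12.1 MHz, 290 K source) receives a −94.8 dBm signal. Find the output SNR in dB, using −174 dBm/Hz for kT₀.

1.7 dB

Noise floor: N = −174 + 10 log₁₀(B) + NF
10 log₁₀(1.21×10⁷) = 70.83 dB
N = −174 + 70.83 + 6.65 = −96.52 dBm
SNR = P_sig − N = −94.8 − (−96.52) = 1.72 dB → 1.7 dB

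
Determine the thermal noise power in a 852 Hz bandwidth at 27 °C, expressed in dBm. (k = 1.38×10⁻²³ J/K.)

T = 27 °C + 273.15 = 300.15 K
P_n = kTB = 1.38×10⁻²³ × 300.15 × 8.52×10² = 3.53×10⁻¹⁸ W
In dBm: 10 log₁₀(3.53×10⁻¹⁸ / 10⁻³) = −144.5 dBm

−144.5 dBm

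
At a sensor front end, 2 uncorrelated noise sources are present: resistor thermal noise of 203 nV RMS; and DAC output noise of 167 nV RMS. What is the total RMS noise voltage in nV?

263 nV

Uncorrelated sources add in power (mean-square): V_tot = √(ΣV_i²)
V_tot = √[(2.03×10⁻⁷)² + (1.67×10⁻⁷)²] = 2.63×10⁻⁷ V = 263 nV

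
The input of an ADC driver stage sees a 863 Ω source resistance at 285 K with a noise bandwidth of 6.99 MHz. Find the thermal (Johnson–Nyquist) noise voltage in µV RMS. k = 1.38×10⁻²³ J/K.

9.74 µV

V_n = √(4kTRB)
4kTRB = 4 × 1.38×10⁻²³ × 285 × 8.63×10² × 6.99×10⁶ = 9.49×10⁻¹¹ V²
V_n = √(9.49×10⁻¹¹) = 9.74×10⁻⁶ V = 9.74 µV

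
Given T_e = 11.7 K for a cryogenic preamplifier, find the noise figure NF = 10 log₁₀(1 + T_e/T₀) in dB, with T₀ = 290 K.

0.172 dB

F = 1 + T_e/T₀ = 1 + 11.7/290 = 1.04034
NF = 10 log₁₀(1.04034) = 0.172 dB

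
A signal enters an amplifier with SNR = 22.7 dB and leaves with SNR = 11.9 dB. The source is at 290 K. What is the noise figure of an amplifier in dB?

NF (dB) = SNR_in(dB) − SNR_out(dB) when the source is at T₀
NF = 22.7 − 11.9 = 10.8 dB

10.8 dB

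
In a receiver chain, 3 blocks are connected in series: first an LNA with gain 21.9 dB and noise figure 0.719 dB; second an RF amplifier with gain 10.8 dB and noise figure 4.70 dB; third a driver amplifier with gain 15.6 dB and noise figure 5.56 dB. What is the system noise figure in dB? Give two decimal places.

0.77 dB

Convert to linear (a loss of L dB is a gain of −L dB): F_i = 10^(NF_i/10), G_i = 10^(G_i,dB/10)
  Stage 1: F_1 = 10^(0.719/10) = 1.180, G_1 = 10^(21.9/10) = 154.9
  Stage 2: F_2 = 10^(4.70/10) = 2.951, G_2 = 10^(10.8/10) = 12.02
  Stage 3: F_3 = 10^(5.56/10) = 3.597, G_3 = 10^(15.6/10) = 36.31
Friis cascade:
  F = 1.180 + (2.951 − 1)/154.9 + (3.597 − 1)/1862 = 1.194
NF = 10 log₁₀(1.194) = 0.77 dB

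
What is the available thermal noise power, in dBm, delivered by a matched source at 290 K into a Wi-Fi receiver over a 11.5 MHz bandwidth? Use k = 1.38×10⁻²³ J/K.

P_n = kTB = 1.38×10⁻²³ × 290 × 1.15×10⁷ = 4.60×10⁻¹⁴ W
In dBm: 10 log₁₀(4.60×10⁻¹⁴ / 10⁻³) = −103.4 dBm

−103.4 dBm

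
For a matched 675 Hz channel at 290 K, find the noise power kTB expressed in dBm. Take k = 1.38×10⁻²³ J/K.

−145.7 dBm

P_n = kTB = 1.38×10⁻²³ × 290 × 6.75×10² = 2.70×10⁻¹⁸ W
In dBm: 10 log₁₀(2.70×10⁻¹⁸ / 10⁻³) = −145.7 dBm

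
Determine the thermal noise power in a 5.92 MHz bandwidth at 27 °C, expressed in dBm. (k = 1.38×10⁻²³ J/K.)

−106.1 dBm

T = 27 °C + 273.15 = 300.15 K
P_n = kTB = 1.38×10⁻²³ × 300.15 × 5.92×10⁶ = 2.45×10⁻¹⁴ W
In dBm: 10 log₁₀(2.45×10⁻¹⁴ / 10⁻³) = −106.1 dBm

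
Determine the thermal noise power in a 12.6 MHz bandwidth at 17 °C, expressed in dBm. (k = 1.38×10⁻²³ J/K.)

T = 17 °C + 273.15 = 290.15 K
P_n = kTB = 1.38×10⁻²³ × 290.15 × 1.26×10⁷ = 5.05×10⁻¹⁴ W
In dBm: 10 log₁₀(5.05×10⁻¹⁴ / 10⁻³) = −103.0 dBm

−103.0 dBm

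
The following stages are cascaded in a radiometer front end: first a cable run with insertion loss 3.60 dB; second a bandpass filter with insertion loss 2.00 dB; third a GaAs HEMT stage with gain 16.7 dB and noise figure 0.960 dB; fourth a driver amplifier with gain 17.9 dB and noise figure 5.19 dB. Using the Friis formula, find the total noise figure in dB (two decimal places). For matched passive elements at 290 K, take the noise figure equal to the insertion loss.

6.73 dB

Convert to linear (a loss of L dB is a gain of −L dB): F_i = 10^(NF_i/10), G_i = 10^(G_i,dB/10)
  Stage 1: F_1 = 10^(3.60/10) = 2.291, G_1 = 10^(−3.60/10) = 0.4365
  Stage 2: F_2 = 10^(2.00/10) = 1.585, G_2 = 10^(−2.00/10) = 0.6310
  Stage 3: F_3 = 10^(0.960/10) = 1.247, G_3 = 10^(16.7/10) = 46.77
  Stage 4: F_4 = 10^(5.19/10) = 3.304, G_4 = 10^(17.9/10) = 61.66
Friis cascade:
  F = 2.291 + (1.585 − 1)/0.4365 + (1.247 − 1)/0.2754 + (3.304 − 1)/12.88 = 4.708
NF = 10 log₁₀(4.708) = 6.73 dB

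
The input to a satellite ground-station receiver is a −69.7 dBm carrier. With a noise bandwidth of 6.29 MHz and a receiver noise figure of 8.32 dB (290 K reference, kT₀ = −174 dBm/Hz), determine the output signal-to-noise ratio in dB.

Noise floor: N = −174 + 10 log₁₀(B) + NF
10 log₁₀(6.29×10⁶) = 67.99 dB
N = −174 + 67.99 + 8.32 = −97.69 dBm
SNR = P_sig − N = −69.7 − (−97.69) = 27.99 dB → 28.0 dB

28.0 dB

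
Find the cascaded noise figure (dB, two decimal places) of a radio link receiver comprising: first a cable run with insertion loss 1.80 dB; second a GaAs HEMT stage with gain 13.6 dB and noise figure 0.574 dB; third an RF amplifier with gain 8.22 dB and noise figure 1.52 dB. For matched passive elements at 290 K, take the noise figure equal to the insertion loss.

2.44 dB

Convert to linear (a loss of L dB is a gain of −L dB): F_i = 10^(NF_i/10), G_i = 10^(G_i,dB/10)
  Stage 1: F_1 = 10^(1.80/10) = 1.514, G_1 = 10^(−1.80/10) = 0.6607
  Stage 2: F_2 = 10^(0.574/10) = 1.141, G_2 = 10^(13.6/10) = 22.91
  Stage 3: F_3 = 10^(1.52/10) = 1.419, G_3 = 10^(8.22/10) = 6.637
Friis cascade:
  F = 1.514 + (1.141 − 1)/0.6607 + (1.419 − 1)/15.14 = 1.755
NF = 10 log₁₀(1.755) = 2.44 dB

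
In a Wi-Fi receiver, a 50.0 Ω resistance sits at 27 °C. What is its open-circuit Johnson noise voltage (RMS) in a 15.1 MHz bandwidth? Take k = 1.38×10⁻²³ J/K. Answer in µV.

3.54 µV

T = 27 °C + 273.15 = 300.15 K
V_n = √(4kTRB)
4kTRB = 4 × 1.38×10⁻²³ × 300.15 × 5.00×10¹ × 1.51×10⁷ = 1.25×10⁻¹¹ V²
V_n = √(1.25×10⁻¹¹) = 3.54×10⁻⁶ V = 3.54 µV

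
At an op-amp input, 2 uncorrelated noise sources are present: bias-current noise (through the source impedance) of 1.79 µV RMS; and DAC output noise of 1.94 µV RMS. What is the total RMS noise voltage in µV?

2.64 µV

Uncorrelated sources add in power (mean-square): V_tot = √(ΣV_i²)
V_tot = √[(1.79×10⁻⁶)² + (1.94×10⁻⁶)²] = 2.64×10⁻⁶ V = 2.64 µV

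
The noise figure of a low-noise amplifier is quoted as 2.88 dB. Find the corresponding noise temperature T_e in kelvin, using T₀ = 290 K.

F = 10^(2.88/10) = 1.94089
T_e = (F − 1)·T₀ = (1.94089 − 1) × 290 = 273 K

273 K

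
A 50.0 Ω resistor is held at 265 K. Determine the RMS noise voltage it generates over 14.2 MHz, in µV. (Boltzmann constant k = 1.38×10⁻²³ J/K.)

V_n = √(4kTRB)
4kTRB = 4 × 1.38×10⁻²³ × 265 × 5.00×10¹ × 1.42×10⁷ = 1.04×10⁻¹¹ V²
V_n = √(1.04×10⁻¹¹) = 3.22×10⁻⁶ V = 3.22 µV

3.22 µV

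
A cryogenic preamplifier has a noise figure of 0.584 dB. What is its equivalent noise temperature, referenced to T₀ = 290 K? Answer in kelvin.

F = 10^(0.584/10) = 1.14393
T_e = (F − 1)·T₀ = (1.14393 − 1) × 290 = 41.7 K

41.7 K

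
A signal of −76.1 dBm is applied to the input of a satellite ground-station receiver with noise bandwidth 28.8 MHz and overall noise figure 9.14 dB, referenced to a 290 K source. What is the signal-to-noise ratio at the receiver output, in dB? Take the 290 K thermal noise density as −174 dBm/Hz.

14.2 dB

Noise floor: N = −174 + 10 log₁₀(B) + NF
10 log₁₀(2.88×10⁷) = 74.59 dB
N = −174 + 74.59 + 9.14 = −90.27 dBm
SNR = P_sig − N = −76.1 − (−90.27) = 14.17 dB → 14.2 dB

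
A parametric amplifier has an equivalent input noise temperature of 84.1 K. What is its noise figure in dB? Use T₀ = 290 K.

1.11 dB

F = 1 + T_e/T₀ = 1 + 84.1/290 = 1.29
NF = 10 log₁₀(1.29) = 1.11 dB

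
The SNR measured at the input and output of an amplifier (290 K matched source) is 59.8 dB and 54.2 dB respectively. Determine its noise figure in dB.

NF (dB) = SNR_in(dB) − SNR_out(dB) when the source is at T₀
NF = 59.8 − 54.2 = 5.6 dB

5.6 dB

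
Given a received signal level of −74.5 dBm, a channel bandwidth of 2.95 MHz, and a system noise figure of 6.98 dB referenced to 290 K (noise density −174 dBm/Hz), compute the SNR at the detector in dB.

Noise floor: N = −174 + 10 log₁₀(B) + NF
10 log₁₀(2.95×10⁶) = 64.7 dB
N = −174 + 64.7 + 6.98 = −102.32 dBm
SNR = P_sig − N = −74.5 − (−102.32) = 27.82 dB → 27.8 dB

27.8 dB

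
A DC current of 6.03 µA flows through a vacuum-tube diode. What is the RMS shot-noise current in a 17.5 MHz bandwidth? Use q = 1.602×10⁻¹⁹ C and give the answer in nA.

5.81 nA

I_n = √(2qI·B)
2qI·B = 2 × 1.602×10⁻¹⁹ × 6.03×10⁻⁶ × 1.75×10⁷ = 3.38×10⁻¹⁷ A²
I_n = √(3.38×10⁻¹⁷) = 5.81×10⁻⁹ A = 5.81 nA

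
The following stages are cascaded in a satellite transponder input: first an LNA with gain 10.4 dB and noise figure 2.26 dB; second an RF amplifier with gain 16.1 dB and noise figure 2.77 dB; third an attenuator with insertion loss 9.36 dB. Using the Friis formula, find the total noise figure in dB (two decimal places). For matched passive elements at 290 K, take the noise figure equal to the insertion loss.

2.51 dB

Convert to linear (a loss of L dB is a gain of −L dB): F_i = 10^(NF_i/10), G_i = 10^(G_i,dB/10)
  Stage 1: F_1 = 10^(2.26/10) = 1.683, G_1 = 10^(10.4/10) = 10.96
  Stage 2: F_2 = 10^(2.77/10) = 1.892, G_2 = 10^(16.1/10) = 40.74
  Stage 3: F_3 = 10^(9.36/10) = 8.630, G_3 = 10^(−9.36/10) = 0.1159
Friis cascade:
  F = 1.683 + (1.892 − 1)/10.96 + (8.630 − 1)/446.7 = 1.781
NF = 10 log₁₀(1.781) = 2.51 dB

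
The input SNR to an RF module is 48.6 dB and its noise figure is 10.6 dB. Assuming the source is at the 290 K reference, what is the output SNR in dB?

By definition F = SNR_in/SNR_out, so in dB: SNR_out = SNR_in − NF
SNR_out = 48.6 − 10.6 = 38.0 dB

38.0 dB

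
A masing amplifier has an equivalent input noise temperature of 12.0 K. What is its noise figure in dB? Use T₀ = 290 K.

0.176 dB

F = 1 + T_e/T₀ = 1 + 12.0/290 = 1.04138
NF = 10 log₁₀(1.04138) = 0.176 dB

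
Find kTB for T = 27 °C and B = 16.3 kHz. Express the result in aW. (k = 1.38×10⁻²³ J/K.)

T = 27 °C + 273.15 = 300.15 K
P_n = kTB = 1.38×10⁻²³ × 300.15 × 1.63×10⁴ = 6.75×10⁻¹⁷ W = 67.5 aW

67.5 aW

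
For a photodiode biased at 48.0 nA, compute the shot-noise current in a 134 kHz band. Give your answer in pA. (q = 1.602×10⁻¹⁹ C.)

45.4 pA

I_n = √(2qI·B)
2qI·B = 2 × 1.602×10⁻¹⁹ × 4.80×10⁻⁸ × 1.34×10⁵ = 2.06×10⁻²¹ A²
I_n = √(2.06×10⁻²¹) = 4.54×10⁻¹¹ A = 45.4 pA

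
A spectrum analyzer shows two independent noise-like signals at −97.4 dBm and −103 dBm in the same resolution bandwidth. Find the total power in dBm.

−96.3 dBm

Convert to linear, add, convert back:
P₁ = 1.82×10⁻¹³ W, P₂ = 5.01×10⁻¹⁴ W
P_tot = 2.32×10⁻¹³ W → 10 log₁₀(P_tot / 10⁻³) = −96.3 dBm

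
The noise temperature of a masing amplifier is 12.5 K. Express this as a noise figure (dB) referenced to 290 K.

0.183 dB

F = 1 + T_e/T₀ = 1 + 12.5/290 = 1.0431
NF = 10 log₁₀(1.0431) = 0.183 dB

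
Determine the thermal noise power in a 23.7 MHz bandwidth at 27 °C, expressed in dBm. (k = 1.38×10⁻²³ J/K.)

T = 27 °C + 273.15 = 300.15 K
P_n = kTB = 1.38×10⁻²³ × 300.15 × 2.37×10⁷ = 9.82×10⁻¹⁴ W
In dBm: 10 log₁₀(9.82×10⁻¹⁴ / 10⁻³) = −100.1 dBm

−100.1 dBm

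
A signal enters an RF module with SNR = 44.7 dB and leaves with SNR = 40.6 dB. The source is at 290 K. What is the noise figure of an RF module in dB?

4.1 dB

NF (dB) = SNR_in(dB) − SNR_out(dB) when the source is at T₀
NF = 44.7 − 40.6 = 4.1 dB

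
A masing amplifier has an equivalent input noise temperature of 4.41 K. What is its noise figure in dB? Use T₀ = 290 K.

0.066 dB

F = 1 + T_e/T₀ = 1 + 4.41/290 = 1.01521
NF = 10 log₁₀(1.01521) = 0.066 dB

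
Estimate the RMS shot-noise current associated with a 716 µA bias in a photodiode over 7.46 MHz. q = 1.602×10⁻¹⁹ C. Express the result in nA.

41.4 nA

I_n = √(2qI·B)
2qI·B = 2 × 1.602×10⁻¹⁹ × 7.16×10⁻⁴ × 7.46×10⁶ = 1.71×10⁻¹⁵ A²
I_n = √(1.71×10⁻¹⁵) = 4.14×10⁻⁸ A = 41.4 nA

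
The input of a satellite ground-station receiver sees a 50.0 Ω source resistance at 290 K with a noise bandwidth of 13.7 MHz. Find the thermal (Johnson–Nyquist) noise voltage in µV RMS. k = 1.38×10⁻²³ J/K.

3.31 µV

V_n = √(4kTRB)
4kTRB = 4 × 1.38×10⁻²³ × 290 × 5.00×10¹ × 1.37×10⁷ = 1.10×10⁻¹¹ V²
V_n = √(1.10×10⁻¹¹) = 3.31×10⁻⁶ V = 3.31 µV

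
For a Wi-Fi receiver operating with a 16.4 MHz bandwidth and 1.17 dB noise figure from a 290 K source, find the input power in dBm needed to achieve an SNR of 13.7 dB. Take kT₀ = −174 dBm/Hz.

−87.0 dBm

Sensitivity = −174 + 10 log₁₀(B) + NF + SNR_min
= −174 + 72.15 + 1.17 + 13.7
= −86.98 dBm → −87.0 dBm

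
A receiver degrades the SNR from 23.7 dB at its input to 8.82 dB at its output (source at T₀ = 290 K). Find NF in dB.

14.88 dB

NF (dB) = SNR_in(dB) − SNR_out(dB) when the source is at T₀
NF = 23.7 − 8.82 = 14.88 dB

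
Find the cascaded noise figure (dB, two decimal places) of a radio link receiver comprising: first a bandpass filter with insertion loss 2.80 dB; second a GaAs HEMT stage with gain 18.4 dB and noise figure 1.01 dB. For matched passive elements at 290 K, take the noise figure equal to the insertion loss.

Convert to linear (a loss of L dB is a gain of −L dB): F_i = 10^(NF_i/10), G_i = 10^(G_i,dB/10)
  Stage 1: F_1 = 10^(2.80/10) = 1.905, G_1 = 10^(−2.80/10) = 0.5248
  Stage 2: F_2 = 10^(1.01/10) = 1.262, G_2 = 10^(18.4/10) = 69.18
Friis cascade:
  F = 1.905 + (1.262 − 1)/0.5248 = 2.404
NF = 10 log₁₀(2.404) = 3.81 dB

3.81 dB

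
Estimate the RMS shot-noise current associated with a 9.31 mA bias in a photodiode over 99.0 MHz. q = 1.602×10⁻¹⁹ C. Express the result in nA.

543 nA

I_n = √(2qI·B)
2qI·B = 2 × 1.602×10⁻¹⁹ × 9.31×10⁻³ × 9.90×10⁷ = 2.95×10⁻¹³ A²
I_n = √(2.95×10⁻¹³) = 5.43×10⁻⁷ A = 543 nA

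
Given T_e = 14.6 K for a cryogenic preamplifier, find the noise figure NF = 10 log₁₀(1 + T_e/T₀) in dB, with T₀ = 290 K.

0.213 dB

F = 1 + T_e/T₀ = 1 + 14.6/290 = 1.05034
NF = 10 log₁₀(1.05034) = 0.213 dB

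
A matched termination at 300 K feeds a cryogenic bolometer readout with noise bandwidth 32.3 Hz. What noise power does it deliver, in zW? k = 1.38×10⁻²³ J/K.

134 zW

P_n = kTB = 1.38×10⁻²³ × 300 × 3.23×10¹ = 1.34×10⁻¹⁹ W = 134 zW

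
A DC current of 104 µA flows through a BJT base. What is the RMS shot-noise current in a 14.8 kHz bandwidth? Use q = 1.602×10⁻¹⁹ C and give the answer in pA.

I_n = √(2qI·B)
2qI·B = 2 × 1.602×10⁻¹⁹ × 1.04×10⁻⁴ × 1.48×10⁴ = 4.93×10⁻¹⁹ A²
I_n = √(4.93×10⁻¹⁹) = 7.02×10⁻¹⁰ A = 702 pA

702 pA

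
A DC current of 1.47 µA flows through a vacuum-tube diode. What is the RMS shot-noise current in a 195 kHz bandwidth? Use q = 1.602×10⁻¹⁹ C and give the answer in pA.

I_n = √(2qI·B)
2qI·B = 2 × 1.602×10⁻¹⁹ × 1.47×10⁻⁶ × 1.95×10⁵ = 9.18×10⁻²⁰ A²
I_n = √(9.18×10⁻²⁰) = 3.03×10⁻¹⁰ A = 303 pA

303 pA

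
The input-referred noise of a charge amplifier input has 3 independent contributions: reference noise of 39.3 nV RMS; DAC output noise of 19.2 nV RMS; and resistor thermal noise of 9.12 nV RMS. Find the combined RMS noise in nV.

Uncorrelated sources add in power (mean-square): V_tot = √(ΣV_i²)
V_tot = √[(3.93×10⁻⁸)² + (1.92×10⁻⁸)² + (9.12×10⁻⁹)²] = 4.47×10⁻⁸ V = 44.7 nV

44.7 nV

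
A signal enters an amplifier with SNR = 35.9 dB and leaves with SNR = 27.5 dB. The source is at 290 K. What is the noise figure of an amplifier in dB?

NF (dB) = SNR_in(dB) − SNR_out(dB) when the source is at T₀
NF = 35.9 − 27.5 = 8.4 dB

8.4 dB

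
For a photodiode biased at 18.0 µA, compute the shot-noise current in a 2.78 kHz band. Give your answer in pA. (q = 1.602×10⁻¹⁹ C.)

I_n = √(2qI·B)
2qI·B = 2 × 1.602×10⁻¹⁹ × 1.80×10⁻⁵ × 2.78×10³ = 1.60×10⁻²⁰ A²
I_n = √(1.60×10⁻²⁰) = 1.27×10⁻¹⁰ A = 127 pA

127 pA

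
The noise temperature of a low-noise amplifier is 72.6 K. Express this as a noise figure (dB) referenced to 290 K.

F = 1 + T_e/T₀ = 1 + 72.6/290 = 1.25034
NF = 10 log₁₀(1.25034) = 0.970 dB

0.970 dB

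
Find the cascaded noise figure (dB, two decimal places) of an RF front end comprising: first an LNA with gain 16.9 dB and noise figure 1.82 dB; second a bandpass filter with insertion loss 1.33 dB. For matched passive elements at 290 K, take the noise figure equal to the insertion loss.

Convert to linear (a loss of L dB is a gain of −L dB): F_i = 10^(NF_i/10), G_i = 10^(G_i,dB/10)
  Stage 1: F_1 = 10^(1.82/10) = 1.521, G_1 = 10^(16.9/10) = 48.98
  Stage 2: F_2 = 10^(1.33/10) = 1.358, G_2 = 10^(−1.33/10) = 0.7362
Friis cascade:
  F = 1.521 + (1.358 − 1)/48.98 = 1.528
NF = 10 log₁₀(1.528) = 1.84 dB

1.84 dB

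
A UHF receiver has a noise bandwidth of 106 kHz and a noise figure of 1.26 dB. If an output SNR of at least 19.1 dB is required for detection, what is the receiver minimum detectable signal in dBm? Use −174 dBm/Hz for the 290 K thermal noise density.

−103.4 dBm

Sensitivity = −174 + 10 log₁₀(B) + NF + SNR_min
= −174 + 50.25 + 1.26 + 19.1
= −103.39 dBm → −103.4 dBm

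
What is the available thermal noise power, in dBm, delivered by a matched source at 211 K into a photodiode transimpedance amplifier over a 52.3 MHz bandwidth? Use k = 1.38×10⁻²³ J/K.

−98.2 dBm

P_n = kTB = 1.38×10⁻²³ × 211 × 5.23×10⁷ = 1.52×10⁻¹³ W
In dBm: 10 log₁₀(1.52×10⁻¹³ / 10⁻³) = −98.2 dBm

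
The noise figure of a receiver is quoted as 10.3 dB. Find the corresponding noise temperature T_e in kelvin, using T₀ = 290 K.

2817 K

F = 10^(10.3/10) = 10.7152
T_e = (F − 1)·T₀ = (10.7152 − 1) × 290 = 2817 K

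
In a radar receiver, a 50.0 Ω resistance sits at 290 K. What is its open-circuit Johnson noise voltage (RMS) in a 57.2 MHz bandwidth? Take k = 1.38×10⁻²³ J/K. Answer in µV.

6.77 µV

V_n = √(4kTRB)
4kTRB = 4 × 1.38×10⁻²³ × 290 × 5.00×10¹ × 5.72×10⁷ = 4.58×10⁻¹¹ V²
V_n = √(4.58×10⁻¹¹) = 6.77×10⁻⁶ V = 6.77 µV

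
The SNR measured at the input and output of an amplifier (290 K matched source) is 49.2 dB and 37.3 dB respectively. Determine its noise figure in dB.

NF (dB) = SNR_in(dB) − SNR_out(dB) when the source is at T₀
NF = 49.2 − 37.3 = 11.9 dB

11.9 dB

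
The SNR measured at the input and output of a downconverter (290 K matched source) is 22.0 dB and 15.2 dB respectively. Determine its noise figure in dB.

6.8 dB

NF (dB) = SNR_in(dB) − SNR_out(dB) when the source is at T₀
NF = 22.0 − 15.2 = 6.8 dB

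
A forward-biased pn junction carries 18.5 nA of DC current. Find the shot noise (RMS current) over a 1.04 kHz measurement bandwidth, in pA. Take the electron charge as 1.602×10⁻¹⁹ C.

I_n = √(2qI·B)
2qI·B = 2 × 1.602×10⁻¹⁹ × 1.85×10⁻⁸ × 1.04×10³ = 6.16×10⁻²⁴ A²
I_n = √(6.16×10⁻²⁴) = 2.48×10⁻¹² A = 2.48 pA

2.48 pA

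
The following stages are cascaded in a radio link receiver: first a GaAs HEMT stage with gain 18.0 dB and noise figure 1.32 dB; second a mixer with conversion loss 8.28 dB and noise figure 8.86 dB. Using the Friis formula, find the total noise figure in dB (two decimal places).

1.65 dB

Convert to linear (a loss of L dB is a gain of −L dB): F_i = 10^(NF_i/10), G_i = 10^(G_i,dB/10)
  Stage 1: F_1 = 10^(1.32/10) = 1.355, G_1 = 10^(18.0/10) = 63.10
  Stage 2: F_2 = 10^(8.86/10) = 7.691, G_2 = 10^(−8.28/10) = 0.1486
Friis cascade:
  F = 1.355 + (7.691 − 1)/63.10 = 1.461
NF = 10 log₁₀(1.461) = 1.65 dB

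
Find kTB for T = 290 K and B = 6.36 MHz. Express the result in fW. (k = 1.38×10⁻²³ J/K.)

P_n = kTB = 1.38×10⁻²³ × 290 × 6.36×10⁶ = 2.55×10⁻¹⁴ W = 25.5 fW

25.5 fW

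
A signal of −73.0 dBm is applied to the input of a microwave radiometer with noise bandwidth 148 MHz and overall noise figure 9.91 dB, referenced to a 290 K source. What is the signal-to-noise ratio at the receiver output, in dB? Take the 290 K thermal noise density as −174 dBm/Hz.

9.4 dB

Noise floor: N = −174 + 10 log₁₀(B) + NF
10 log₁₀(1.48×10⁸) = 81.7 dB
N = −174 + 81.7 + 9.91 = −82.39 dBm
SNR = P_sig − N = −73.0 − (−82.39) = 9.39 dB → 9.4 dB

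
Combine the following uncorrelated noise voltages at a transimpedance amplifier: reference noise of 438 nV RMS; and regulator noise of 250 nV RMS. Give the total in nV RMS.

504 nV

Uncorrelated sources add in power (mean-square): V_tot = √(ΣV_i²)
V_tot = √[(4.38×10⁻⁷)² + (2.50×10⁻⁷)²] = 5.04×10⁻⁷ V = 504 nV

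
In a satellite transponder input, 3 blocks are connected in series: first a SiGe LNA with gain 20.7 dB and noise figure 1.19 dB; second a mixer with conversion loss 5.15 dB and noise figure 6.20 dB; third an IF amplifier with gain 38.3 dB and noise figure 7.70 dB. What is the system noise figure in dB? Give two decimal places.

1.70 dB

Convert to linear (a loss of L dB is a gain of −L dB): F_i = 10^(NF_i/10), G_i = 10^(G_i,dB/10)
  Stage 1: F_1 = 10^(1.19/10) = 1.315, G_1 = 10^(20.7/10) = 117.5
  Stage 2: F_2 = 10^(6.20/10) = 4.169, G_2 = 10^(−5.15/10) = 0.3055
  Stage 3: F_3 = 10^(7.70/10) = 5.888, G_3 = 10^(38.3/10) = 6761
Friis cascade:
  F = 1.315 + (4.169 − 1)/117.5 + (5.888 − 1)/35.89 = 1.478
NF = 10 log₁₀(1.478) = 1.70 dB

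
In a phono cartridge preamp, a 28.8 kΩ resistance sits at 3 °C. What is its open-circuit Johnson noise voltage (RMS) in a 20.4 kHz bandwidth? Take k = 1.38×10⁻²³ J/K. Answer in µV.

T = 3 °C + 273.15 = 276.15 K
V_n = √(4kTRB)
4kTRB = 4 × 1.38×10⁻²³ × 276.15 × 2.88×10⁴ × 2.04×10⁴ = 8.96×10⁻¹² V²
V_n = √(8.96×10⁻¹²) = 2.99×10⁻⁶ V = 2.99 µV

2.99 µV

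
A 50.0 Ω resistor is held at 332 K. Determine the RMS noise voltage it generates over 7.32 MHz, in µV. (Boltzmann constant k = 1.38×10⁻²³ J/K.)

V_n = √(4kTRB)
4kTRB = 4 × 1.38×10⁻²³ × 332 × 5.00×10¹ × 7.32×10⁶ = 6.71×10⁻¹² V²
V_n = √(6.71×10⁻¹²) = 2.59×10⁻⁶ V = 2.59 µV

2.59 µV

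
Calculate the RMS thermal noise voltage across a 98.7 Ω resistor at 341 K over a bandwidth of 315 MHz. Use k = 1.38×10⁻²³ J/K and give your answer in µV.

V_n = √(4kTRB)
4kTRB = 4 × 1.38×10⁻²³ × 341 × 9.87×10¹ × 3.15×10⁸ = 5.85×10⁻¹⁰ V²
V_n = √(5.85×10⁻¹⁰) = 2.42×10⁻⁵ V = 24.2 µV

24.2 µV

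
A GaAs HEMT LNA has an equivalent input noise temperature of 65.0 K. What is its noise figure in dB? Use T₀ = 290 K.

0.878 dB

F = 1 + T_e/T₀ = 1 + 65.0/290 = 1.22414
NF = 10 log₁₀(1.22414) = 0.878 dB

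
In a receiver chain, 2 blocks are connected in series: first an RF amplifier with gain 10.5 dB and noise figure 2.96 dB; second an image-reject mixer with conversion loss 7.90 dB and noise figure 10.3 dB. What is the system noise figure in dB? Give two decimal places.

4.54 dB

Convert to linear (a loss of L dB is a gain of −L dB): F_i = 10^(NF_i/10), G_i = 10^(G_i,dB/10)
  Stage 1: F_1 = 10^(2.96/10) = 1.977, G_1 = 10^(10.5/10) = 11.22
  Stage 2: F_2 = 10^(10.3/10) = 10.72, G_2 = 10^(−7.90/10) = 0.1622
Friis cascade:
  F = 1.977 + (10.72 − 1)/11.22 = 2.843
NF = 10 log₁₀(2.843) = 4.54 dB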